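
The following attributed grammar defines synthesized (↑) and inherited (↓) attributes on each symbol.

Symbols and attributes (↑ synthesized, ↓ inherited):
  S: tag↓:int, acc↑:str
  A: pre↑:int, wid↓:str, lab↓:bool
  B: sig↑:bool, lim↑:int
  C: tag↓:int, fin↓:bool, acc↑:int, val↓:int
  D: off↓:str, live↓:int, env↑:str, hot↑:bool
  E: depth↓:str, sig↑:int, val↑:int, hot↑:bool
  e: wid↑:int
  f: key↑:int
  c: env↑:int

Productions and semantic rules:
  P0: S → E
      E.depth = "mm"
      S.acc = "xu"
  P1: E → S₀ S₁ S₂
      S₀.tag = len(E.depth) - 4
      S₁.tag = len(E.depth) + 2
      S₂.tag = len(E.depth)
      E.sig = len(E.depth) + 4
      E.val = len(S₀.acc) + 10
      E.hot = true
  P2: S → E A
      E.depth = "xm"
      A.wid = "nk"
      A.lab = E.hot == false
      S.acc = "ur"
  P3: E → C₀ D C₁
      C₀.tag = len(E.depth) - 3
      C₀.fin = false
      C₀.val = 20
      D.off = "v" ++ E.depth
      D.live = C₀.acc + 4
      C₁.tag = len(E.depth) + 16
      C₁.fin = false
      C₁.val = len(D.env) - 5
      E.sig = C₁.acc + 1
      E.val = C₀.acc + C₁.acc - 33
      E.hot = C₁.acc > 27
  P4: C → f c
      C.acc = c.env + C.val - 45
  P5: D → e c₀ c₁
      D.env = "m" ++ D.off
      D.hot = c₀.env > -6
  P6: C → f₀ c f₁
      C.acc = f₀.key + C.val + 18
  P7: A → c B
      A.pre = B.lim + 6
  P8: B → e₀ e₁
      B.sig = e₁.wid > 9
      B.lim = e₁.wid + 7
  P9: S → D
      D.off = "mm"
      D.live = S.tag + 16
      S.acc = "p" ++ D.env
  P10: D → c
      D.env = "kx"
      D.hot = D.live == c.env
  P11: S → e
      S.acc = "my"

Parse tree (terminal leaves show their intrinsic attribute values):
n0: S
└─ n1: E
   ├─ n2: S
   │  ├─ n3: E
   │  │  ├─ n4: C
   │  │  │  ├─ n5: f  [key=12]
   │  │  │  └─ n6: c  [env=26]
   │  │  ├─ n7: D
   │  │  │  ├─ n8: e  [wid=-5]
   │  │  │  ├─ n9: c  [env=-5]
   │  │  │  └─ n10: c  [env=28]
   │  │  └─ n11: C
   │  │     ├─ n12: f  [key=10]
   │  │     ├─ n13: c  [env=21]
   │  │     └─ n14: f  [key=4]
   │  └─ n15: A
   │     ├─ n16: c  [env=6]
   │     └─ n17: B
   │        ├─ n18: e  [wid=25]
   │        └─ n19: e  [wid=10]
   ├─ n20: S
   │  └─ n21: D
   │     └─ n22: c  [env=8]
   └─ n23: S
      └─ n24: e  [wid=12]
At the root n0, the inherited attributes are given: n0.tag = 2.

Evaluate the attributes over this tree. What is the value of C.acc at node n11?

1. n0.tag = 2  [given at root]
2. n1.depth = "mm"  ["mm"]
3. n2.tag = -2  [len(E.depth) - 4]
4. n3.depth = "xm"  ["xm"]
5. n4.tag = -1  [len(E.depth) - 3]
6. n4.fin = false  [false]
7. n4.val = 20  [20]
8. n5.key = 12  [terminal]
9. n6.env = 26  [terminal]
10. n4.acc = 1  [c.env + C.val - 45]
11. n7.off = "vxm"  ["v" ++ E.depth]
12. n7.live = 5  [C₀.acc + 4]
13. n8.wid = -5  [terminal]
14. n9.env = -5  [terminal]
15. n10.env = 28  [terminal]
16. n7.env = "mvxm"  ["m" ++ D.off]
17. n7.hot = true  [c₀.env > -6]
18. n11.tag = 18  [len(E.depth) + 16]
19. n11.fin = false  [false]
20. n11.val = -1  [len(D.env) - 5]
21. n12.key = 10  [terminal]
22. n13.env = 21  [terminal]
23. n14.key = 4  [terminal]
24. n11.acc = 27  [f₀.key + C.val + 18]
25. n3.sig = 28  [C₁.acc + 1]
26. n3.val = -5  [C₀.acc + C₁.acc - 33]
27. n3.hot = false  [C₁.acc > 27]
28. n15.wid = "nk"  ["nk"]
29. n15.lab = true  [E.hot == false]
30. n16.env = 6  [terminal]
31. n18.wid = 25  [terminal]
32. n19.wid = 10  [terminal]
33. n17.sig = true  [e₁.wid > 9]
34. n17.lim = 17  [e₁.wid + 7]
35. n15.pre = 23  [B.lim + 6]
36. n2.acc = "ur"  ["ur"]
37. n20.tag = 4  [len(E.depth) + 2]
38. n21.off = "mm"  ["mm"]
39. n21.live = 20  [S.tag + 16]
40. n22.env = 8  [terminal]
41. n21.env = "kx"  ["kx"]
42. n21.hot = false  [D.live == c.env]
43. n20.acc = "pkx"  ["p" ++ D.env]
44. n23.tag = 2  [len(E.depth)]
45. n24.wid = 12  [terminal]
46. n23.acc = "my"  ["my"]
47. n1.sig = 6  [len(E.depth) + 4]
48. n1.val = 12  [len(S₀.acc) + 10]
49. n1.hot = true  [true]
50. n0.acc = "xu"  ["xu"]

27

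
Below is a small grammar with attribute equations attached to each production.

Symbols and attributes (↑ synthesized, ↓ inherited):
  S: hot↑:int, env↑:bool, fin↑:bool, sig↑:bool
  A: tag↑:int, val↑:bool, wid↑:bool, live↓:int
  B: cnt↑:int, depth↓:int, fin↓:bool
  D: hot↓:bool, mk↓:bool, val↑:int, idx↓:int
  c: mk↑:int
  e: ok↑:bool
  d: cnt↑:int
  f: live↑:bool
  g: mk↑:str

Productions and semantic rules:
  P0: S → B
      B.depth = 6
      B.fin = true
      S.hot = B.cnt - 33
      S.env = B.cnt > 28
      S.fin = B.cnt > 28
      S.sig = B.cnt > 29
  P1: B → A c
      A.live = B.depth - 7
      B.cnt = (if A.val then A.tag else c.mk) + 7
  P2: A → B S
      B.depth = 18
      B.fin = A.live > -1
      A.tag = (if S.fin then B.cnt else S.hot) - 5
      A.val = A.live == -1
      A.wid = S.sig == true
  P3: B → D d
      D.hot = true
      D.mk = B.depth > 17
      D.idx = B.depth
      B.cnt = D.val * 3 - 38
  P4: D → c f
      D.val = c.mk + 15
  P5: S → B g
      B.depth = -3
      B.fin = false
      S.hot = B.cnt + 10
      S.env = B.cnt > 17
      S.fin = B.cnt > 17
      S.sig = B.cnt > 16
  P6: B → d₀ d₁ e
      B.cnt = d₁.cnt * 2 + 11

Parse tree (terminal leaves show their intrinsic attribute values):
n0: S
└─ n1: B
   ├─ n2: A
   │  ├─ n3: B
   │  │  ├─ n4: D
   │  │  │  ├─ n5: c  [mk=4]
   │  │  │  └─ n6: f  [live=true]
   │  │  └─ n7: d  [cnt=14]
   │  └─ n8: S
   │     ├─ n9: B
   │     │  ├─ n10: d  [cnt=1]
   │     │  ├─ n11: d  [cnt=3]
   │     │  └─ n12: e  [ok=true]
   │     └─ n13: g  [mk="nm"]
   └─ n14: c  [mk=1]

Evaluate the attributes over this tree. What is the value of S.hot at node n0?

1. n1.depth = 6  [6]
2. n1.fin = true  [true]
3. n2.live = -1  [B.depth - 7]
4. n3.depth = 18  [18]
5. n3.fin = false  [A.live > -1]
6. n4.hot = true  [true]
7. n4.mk = true  [B.depth > 17]
8. n4.idx = 18  [B.depth]
9. n5.mk = 4  [terminal]
10. n6.live = true  [terminal]
11. n4.val = 19  [c.mk + 15]
12. n7.cnt = 14  [terminal]
13. n3.cnt = 19  [D.val * 3 - 38]
14. n9.depth = -3  [-3]
15. n9.fin = false  [false]
16. n10.cnt = 1  [terminal]
17. n11.cnt = 3  [terminal]
18. n12.ok = true  [terminal]
19. n9.cnt = 17  [d₁.cnt * 2 + 11]
20. n13.mk = "nm"  [terminal]
21. n8.hot = 27  [B.cnt + 10]
22. n8.env = false  [B.cnt > 17]
23. n8.fin = false  [B.cnt > 17]
24. n8.sig = true  [B.cnt > 16]
25. n2.tag = 22  [(if S.fin then B.cnt else S.hot) - 5]
26. n2.val = true  [A.live == -1]
27. n2.wid = true  [S.sig == true]
28. n14.mk = 1  [terminal]
29. n1.cnt = 29  [(if A.val then A.tag else c.mk) + 7]
30. n0.hot = -4  [B.cnt - 33]
31. n0.env = true  [B.cnt > 28]
32. n0.fin = true  [B.cnt > 28]
33. n0.sig = false  [B.cnt > 29]

-4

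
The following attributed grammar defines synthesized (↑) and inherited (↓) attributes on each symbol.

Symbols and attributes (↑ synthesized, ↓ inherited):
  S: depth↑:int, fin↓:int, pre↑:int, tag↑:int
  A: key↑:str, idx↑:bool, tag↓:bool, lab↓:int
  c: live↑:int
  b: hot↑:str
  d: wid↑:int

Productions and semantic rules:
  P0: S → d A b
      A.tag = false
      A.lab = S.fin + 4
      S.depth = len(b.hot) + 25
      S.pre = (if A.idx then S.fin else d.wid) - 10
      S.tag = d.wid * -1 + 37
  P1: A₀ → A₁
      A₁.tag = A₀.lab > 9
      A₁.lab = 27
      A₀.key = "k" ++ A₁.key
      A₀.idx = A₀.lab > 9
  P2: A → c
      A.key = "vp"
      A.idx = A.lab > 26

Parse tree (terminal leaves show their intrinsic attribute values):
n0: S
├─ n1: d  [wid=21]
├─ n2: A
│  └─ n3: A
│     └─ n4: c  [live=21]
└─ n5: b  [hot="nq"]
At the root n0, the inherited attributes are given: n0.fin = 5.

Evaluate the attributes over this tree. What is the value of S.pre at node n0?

1. n0.fin = 5  [given at root]
2. n1.wid = 21  [terminal]
3. n2.tag = false  [false]
4. n2.lab = 9  [S.fin + 4]
5. n3.tag = false  [A₀.lab > 9]
6. n3.lab = 27  [27]
7. n4.live = 21  [terminal]
8. n3.key = "vp"  ["vp"]
9. n3.idx = true  [A.lab > 26]
10. n2.key = "kvp"  ["k" ++ A₁.key]
11. n2.idx = false  [A₀.lab > 9]
12. n5.hot = "nq"  [terminal]
13. n0.depth = 27  [len(b.hot) + 25]
14. n0.pre = 11  [(if A.idx then S.fin else d.wid) - 10]
15. n0.tag = 16  [d.wid * -1 + 37]

11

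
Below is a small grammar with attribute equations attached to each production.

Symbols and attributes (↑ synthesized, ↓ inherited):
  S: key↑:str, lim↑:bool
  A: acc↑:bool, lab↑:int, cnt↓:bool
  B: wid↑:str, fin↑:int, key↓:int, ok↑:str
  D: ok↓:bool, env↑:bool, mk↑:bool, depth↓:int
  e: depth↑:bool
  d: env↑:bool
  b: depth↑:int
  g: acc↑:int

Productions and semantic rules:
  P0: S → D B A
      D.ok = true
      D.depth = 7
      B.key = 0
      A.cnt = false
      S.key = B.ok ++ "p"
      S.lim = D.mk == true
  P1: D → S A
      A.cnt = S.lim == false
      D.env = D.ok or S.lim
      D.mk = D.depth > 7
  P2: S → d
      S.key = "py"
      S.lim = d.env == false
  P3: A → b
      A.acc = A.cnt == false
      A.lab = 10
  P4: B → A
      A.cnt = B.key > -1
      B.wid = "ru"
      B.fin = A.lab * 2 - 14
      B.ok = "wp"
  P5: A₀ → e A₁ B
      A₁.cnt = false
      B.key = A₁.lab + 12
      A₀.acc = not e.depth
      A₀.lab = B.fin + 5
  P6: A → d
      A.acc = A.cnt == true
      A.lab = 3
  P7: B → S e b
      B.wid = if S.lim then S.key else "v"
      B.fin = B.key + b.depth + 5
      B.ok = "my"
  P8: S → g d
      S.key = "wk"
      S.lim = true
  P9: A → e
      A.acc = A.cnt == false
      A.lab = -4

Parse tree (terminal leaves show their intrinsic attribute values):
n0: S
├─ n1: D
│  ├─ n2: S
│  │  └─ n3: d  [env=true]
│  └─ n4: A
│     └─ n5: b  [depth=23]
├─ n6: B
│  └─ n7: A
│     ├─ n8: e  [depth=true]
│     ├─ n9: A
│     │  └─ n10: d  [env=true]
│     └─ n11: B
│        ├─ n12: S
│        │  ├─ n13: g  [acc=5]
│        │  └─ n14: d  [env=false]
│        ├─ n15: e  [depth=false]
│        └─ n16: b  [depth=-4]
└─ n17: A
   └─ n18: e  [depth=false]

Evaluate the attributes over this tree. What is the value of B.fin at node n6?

28

1. n1.ok = true  [true]
2. n1.depth = 7  [7]
3. n3.env = true  [terminal]
4. n2.key = "py"  ["py"]
5. n2.lim = false  [d.env == false]
6. n4.cnt = true  [S.lim == false]
7. n5.depth = 23  [terminal]
8. n4.acc = false  [A.cnt == false]
9. n4.lab = 10  [10]
10. n1.env = true  [D.ok or S.lim]
11. n1.mk = false  [D.depth > 7]
12. n6.key = 0  [0]
13. n7.cnt = true  [B.key > -1]
14. n8.depth = true  [terminal]
15. n9.cnt = false  [false]
16. n10.env = true  [terminal]
17. n9.acc = false  [A.cnt == true]
18. n9.lab = 3  [3]
19. n11.key = 15  [A₁.lab + 12]
20. n13.acc = 5  [terminal]
21. n14.env = false  [terminal]
22. n12.key = "wk"  ["wk"]
23. n12.lim = true  [true]
24. n15.depth = false  [terminal]
25. n16.depth = -4  [terminal]
26. n11.wid = "wk"  [if S.lim then S.key else "v"]
27. n11.fin = 16  [B.key + b.depth + 5]
28. n11.ok = "my"  ["my"]
29. n7.acc = false  [not e.depth]
30. n7.lab = 21  [B.fin + 5]
31. n6.wid = "ru"  ["ru"]
32. n6.fin = 28  [A.lab * 2 - 14]
33. n6.ok = "wp"  ["wp"]
34. n17.cnt = false  [false]
35. n18.depth = false  [terminal]
36. n17.acc = true  [A.cnt == false]
37. n17.lab = -4  [-4]
38. n0.key = "wpp"  [B.ok ++ "p"]
39. n0.lim = false  [D.mk == true]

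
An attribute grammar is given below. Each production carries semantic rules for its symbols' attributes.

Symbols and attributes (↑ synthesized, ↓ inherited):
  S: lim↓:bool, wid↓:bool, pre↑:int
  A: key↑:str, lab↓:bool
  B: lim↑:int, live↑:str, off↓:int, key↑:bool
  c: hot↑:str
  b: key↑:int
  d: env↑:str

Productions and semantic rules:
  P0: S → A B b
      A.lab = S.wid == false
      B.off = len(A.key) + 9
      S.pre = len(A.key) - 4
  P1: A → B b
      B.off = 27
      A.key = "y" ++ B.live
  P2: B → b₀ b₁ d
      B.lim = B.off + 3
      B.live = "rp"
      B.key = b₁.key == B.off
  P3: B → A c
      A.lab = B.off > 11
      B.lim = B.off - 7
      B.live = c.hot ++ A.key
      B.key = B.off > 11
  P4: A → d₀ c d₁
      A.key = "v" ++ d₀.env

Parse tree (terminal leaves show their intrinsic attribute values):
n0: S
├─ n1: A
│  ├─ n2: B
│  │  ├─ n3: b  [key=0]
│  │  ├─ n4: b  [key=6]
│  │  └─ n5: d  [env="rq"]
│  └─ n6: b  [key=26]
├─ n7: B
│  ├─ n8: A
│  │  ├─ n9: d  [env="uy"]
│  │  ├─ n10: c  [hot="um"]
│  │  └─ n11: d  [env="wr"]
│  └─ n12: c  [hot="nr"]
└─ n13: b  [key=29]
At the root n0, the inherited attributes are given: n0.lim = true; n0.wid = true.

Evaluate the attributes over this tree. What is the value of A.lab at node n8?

true

1. n0.lim = true  [given at root]
2. n0.wid = true  [given at root]
3. n1.lab = false  [S.wid == false]
4. n2.off = 27  [27]
5. n3.key = 0  [terminal]
6. n4.key = 6  [terminal]
7. n5.env = "rq"  [terminal]
8. n2.lim = 30  [B.off + 3]
9. n2.live = "rp"  ["rp"]
10. n2.key = false  [b₁.key == B.off]
11. n6.key = 26  [terminal]
12. n1.key = "yrp"  ["y" ++ B.live]
13. n7.off = 12  [len(A.key) + 9]
14. n8.lab = true  [B.off > 11]
15. n9.env = "uy"  [terminal]
16. n10.hot = "um"  [terminal]
17. n11.env = "wr"  [terminal]
18. n8.key = "vuy"  ["v" ++ d₀.env]
19. n12.hot = "nr"  [terminal]
20. n7.lim = 5  [B.off - 7]
21. n7.live = "nrvuy"  [c.hot ++ A.key]
22. n7.key = true  [B.off > 11]
23. n13.key = 29  [terminal]
24. n0.pre = -1  [len(A.key) - 4]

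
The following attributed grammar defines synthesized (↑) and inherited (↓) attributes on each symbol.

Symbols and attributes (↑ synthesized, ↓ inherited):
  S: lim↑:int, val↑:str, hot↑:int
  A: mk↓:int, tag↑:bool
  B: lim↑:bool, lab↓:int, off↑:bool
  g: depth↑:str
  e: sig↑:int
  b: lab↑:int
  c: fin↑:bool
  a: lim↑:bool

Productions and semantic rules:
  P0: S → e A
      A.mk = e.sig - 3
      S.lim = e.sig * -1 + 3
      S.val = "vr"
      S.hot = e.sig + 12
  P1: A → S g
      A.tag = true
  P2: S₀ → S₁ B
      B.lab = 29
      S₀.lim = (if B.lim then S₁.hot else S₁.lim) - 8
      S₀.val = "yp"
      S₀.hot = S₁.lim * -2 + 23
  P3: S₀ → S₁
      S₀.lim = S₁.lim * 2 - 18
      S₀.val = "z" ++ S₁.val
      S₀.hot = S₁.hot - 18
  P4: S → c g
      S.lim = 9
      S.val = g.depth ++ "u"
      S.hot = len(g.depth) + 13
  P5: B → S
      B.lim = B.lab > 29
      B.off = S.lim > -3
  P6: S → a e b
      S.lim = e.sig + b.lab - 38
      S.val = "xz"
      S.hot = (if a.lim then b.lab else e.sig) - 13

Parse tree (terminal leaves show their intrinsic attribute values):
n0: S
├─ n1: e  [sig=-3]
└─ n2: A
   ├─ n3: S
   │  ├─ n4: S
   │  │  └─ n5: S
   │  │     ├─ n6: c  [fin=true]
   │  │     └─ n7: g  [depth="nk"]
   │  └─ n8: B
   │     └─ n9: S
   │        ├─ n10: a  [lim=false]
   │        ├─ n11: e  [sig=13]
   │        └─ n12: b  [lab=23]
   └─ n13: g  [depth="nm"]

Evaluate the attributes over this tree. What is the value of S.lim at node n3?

1. n1.sig = -3  [terminal]
2. n2.mk = -6  [e.sig - 3]
3. n6.fin = true  [terminal]
4. n7.depth = "nk"  [terminal]
5. n5.lim = 9  [9]
6. n5.val = "nku"  [g.depth ++ "u"]
7. n5.hot = 15  [len(g.depth) + 13]
8. n4.lim = 0  [S₁.lim * 2 - 18]
9. n4.val = "znku"  ["z" ++ S₁.val]
10. n4.hot = -3  [S₁.hot - 18]
11. n8.lab = 29  [29]
12. n10.lim = false  [terminal]
13. n11.sig = 13  [terminal]
14. n12.lab = 23  [terminal]
15. n9.lim = -2  [e.sig + b.lab - 38]
16. n9.val = "xz"  ["xz"]
17. n9.hot = 0  [(if a.lim then b.lab else e.sig) - 13]
18. n8.lim = false  [B.lab > 29]
19. n8.off = true  [S.lim > -3]
20. n3.lim = -8  [(if B.lim then S₁.hot else S₁.lim) - 8]
21. n3.val = "yp"  ["yp"]
22. n3.hot = 23  [S₁.lim * -2 + 23]
23. n13.depth = "nm"  [terminal]
24. n2.tag = true  [true]
25. n0.lim = 6  [e.sig * -1 + 3]
26. n0.val = "vr"  ["vr"]
27. n0.hot = 9  [e.sig + 12]

-8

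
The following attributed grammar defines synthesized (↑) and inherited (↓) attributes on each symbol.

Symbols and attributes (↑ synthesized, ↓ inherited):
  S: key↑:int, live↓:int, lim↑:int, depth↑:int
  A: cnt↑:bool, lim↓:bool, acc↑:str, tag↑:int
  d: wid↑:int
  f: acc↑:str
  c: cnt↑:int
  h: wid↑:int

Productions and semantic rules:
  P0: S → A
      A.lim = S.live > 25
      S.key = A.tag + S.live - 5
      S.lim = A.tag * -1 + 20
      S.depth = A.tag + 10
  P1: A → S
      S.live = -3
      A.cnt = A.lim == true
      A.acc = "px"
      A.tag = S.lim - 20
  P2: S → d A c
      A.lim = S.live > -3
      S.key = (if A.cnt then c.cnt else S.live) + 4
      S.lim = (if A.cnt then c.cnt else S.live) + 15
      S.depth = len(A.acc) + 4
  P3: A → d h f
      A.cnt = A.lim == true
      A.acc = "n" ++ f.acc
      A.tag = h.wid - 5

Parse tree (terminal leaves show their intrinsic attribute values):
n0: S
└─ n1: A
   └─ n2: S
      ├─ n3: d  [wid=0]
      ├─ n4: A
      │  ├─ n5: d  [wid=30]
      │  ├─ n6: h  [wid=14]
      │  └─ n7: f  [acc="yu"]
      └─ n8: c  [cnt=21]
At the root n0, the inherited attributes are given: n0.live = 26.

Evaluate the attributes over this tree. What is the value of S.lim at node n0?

28

1. n0.live = 26  [given at root]
2. n1.lim = true  [S.live > 25]
3. n2.live = -3  [-3]
4. n3.wid = 0  [terminal]
5. n4.lim = false  [S.live > -3]
6. n5.wid = 30  [terminal]
7. n6.wid = 14  [terminal]
8. n7.acc = "yu"  [terminal]
9. n4.cnt = false  [A.lim == true]
10. n4.acc = "nyu"  ["n" ++ f.acc]
11. n4.tag = 9  [h.wid - 5]
12. n8.cnt = 21  [terminal]
13. n2.key = 1  [(if A.cnt then c.cnt else S.live) + 4]
14. n2.lim = 12  [(if A.cnt then c.cnt else S.live) + 15]
15. n2.depth = 7  [len(A.acc) + 4]
16. n1.cnt = true  [A.lim == true]
17. n1.acc = "px"  ["px"]
18. n1.tag = -8  [S.lim - 20]
19. n0.key = 13  [A.tag + S.live - 5]
20. n0.lim = 28  [A.tag * -1 + 20]
21. n0.depth = 2  [A.tag + 10]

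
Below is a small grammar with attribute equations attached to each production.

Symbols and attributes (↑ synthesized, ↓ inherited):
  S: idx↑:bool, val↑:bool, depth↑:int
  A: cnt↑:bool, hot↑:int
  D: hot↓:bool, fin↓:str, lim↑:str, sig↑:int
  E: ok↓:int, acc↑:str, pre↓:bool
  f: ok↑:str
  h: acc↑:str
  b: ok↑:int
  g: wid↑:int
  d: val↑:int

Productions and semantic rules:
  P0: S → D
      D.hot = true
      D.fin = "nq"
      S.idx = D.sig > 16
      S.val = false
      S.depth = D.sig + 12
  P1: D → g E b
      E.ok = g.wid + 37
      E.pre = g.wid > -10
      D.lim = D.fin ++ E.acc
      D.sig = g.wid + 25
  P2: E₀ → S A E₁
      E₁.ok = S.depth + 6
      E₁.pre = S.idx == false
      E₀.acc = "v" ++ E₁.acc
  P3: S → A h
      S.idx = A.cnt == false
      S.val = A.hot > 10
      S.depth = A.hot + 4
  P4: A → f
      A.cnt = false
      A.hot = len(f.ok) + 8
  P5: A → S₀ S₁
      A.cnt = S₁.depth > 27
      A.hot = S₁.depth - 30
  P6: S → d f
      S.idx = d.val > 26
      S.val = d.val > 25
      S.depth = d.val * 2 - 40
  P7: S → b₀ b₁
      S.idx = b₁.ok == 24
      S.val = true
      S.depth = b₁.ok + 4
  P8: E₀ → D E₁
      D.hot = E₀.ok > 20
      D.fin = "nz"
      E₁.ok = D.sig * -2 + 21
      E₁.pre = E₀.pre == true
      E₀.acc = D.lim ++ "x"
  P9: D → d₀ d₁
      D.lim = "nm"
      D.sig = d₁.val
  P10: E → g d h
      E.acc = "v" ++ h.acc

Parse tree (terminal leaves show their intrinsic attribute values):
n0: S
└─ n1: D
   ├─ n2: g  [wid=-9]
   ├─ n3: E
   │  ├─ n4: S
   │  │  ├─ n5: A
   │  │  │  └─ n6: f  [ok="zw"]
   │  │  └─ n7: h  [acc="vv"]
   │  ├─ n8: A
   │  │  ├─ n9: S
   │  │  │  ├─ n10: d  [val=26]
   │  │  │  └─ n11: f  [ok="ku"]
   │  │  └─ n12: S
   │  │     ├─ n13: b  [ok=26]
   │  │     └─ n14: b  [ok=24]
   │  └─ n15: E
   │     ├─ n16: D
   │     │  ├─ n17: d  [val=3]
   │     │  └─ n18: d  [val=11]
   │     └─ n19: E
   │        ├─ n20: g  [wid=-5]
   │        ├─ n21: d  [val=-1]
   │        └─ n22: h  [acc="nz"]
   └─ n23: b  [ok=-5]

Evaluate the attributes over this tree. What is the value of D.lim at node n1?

1. n1.hot = true  [true]
2. n1.fin = "nq"  ["nq"]
3. n2.wid = -9  [terminal]
4. n3.ok = 28  [g.wid + 37]
5. n3.pre = true  [g.wid > -10]
6. n6.ok = "zw"  [terminal]
7. n5.cnt = false  [false]
8. n5.hot = 10  [len(f.ok) + 8]
9. n7.acc = "vv"  [terminal]
10. n4.idx = true  [A.cnt == false]
11. n4.val = false  [A.hot > 10]
12. n4.depth = 14  [A.hot + 4]
13. n10.val = 26  [terminal]
14. n11.ok = "ku"  [terminal]
15. n9.idx = false  [d.val > 26]
16. n9.val = true  [d.val > 25]
17. n9.depth = 12  [d.val * 2 - 40]
18. n13.ok = 26  [terminal]
19. n14.ok = 24  [terminal]
20. n12.idx = true  [b₁.ok == 24]
21. n12.val = true  [true]
22. n12.depth = 28  [b₁.ok + 4]
23. n8.cnt = true  [S₁.depth > 27]
24. n8.hot = -2  [S₁.depth - 30]
25. n15.ok = 20  [S.depth + 6]
26. n15.pre = false  [S.idx == false]
27. n16.hot = false  [E₀.ok > 20]
28. n16.fin = "nz"  ["nz"]
29. n17.val = 3  [terminal]
30. n18.val = 11  [terminal]
31. n16.lim = "nm"  ["nm"]
32. n16.sig = 11  [d₁.val]
33. n19.ok = -1  [D.sig * -2 + 21]
34. n19.pre = false  [E₀.pre == true]
35. n20.wid = -5  [terminal]
36. n21.val = -1  [terminal]
37. n22.acc = "nz"  [terminal]
38. n19.acc = "vnz"  ["v" ++ h.acc]
39. n15.acc = "nmx"  [D.lim ++ "x"]
40. n3.acc = "vnmx"  ["v" ++ E₁.acc]
41. n23.ok = -5  [terminal]
42. n1.lim = "nqvnmx"  [D.fin ++ E.acc]
43. n1.sig = 16  [g.wid + 25]
44. n0.idx = false  [D.sig > 16]
45. n0.val = false  [false]
46. n0.depth = 28  [D.sig + 12]

"nqvnmx"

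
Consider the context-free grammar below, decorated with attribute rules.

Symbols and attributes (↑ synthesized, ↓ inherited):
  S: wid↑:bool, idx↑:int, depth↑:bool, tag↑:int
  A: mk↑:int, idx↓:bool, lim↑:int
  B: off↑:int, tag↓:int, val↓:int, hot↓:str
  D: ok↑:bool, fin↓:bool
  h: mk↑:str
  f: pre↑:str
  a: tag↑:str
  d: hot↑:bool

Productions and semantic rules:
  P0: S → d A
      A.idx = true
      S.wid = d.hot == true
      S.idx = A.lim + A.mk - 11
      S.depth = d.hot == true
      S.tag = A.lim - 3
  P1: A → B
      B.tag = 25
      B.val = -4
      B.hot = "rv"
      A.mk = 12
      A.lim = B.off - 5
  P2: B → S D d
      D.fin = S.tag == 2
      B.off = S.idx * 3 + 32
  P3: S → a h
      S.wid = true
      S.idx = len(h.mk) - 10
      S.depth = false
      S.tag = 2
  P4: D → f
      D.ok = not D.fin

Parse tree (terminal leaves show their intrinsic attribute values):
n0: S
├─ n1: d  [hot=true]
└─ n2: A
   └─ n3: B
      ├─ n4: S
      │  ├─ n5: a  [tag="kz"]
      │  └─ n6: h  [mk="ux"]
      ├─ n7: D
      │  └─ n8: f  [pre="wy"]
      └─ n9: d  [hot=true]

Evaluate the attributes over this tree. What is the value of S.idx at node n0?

1. n1.hot = true  [terminal]
2. n2.idx = true  [true]
3. n3.tag = 25  [25]
4. n3.val = -4  [-4]
5. n3.hot = "rv"  ["rv"]
6. n5.tag = "kz"  [terminal]
7. n6.mk = "ux"  [terminal]
8. n4.wid = true  [true]
9. n4.idx = -8  [len(h.mk) - 10]
10. n4.depth = false  [false]
11. n4.tag = 2  [2]
12. n7.fin = true  [S.tag == 2]
13. n8.pre = "wy"  [terminal]
14. n7.ok = false  [not D.fin]
15. n9.hot = true  [terminal]
16. n3.off = 8  [S.idx * 3 + 32]
17. n2.mk = 12  [12]
18. n2.lim = 3  [B.off - 5]
19. n0.wid = true  [d.hot == true]
20. n0.idx = 4  [A.lim + A.mk - 11]
21. n0.depth = true  [d.hot == true]
22. n0.tag = 0  [A.lim - 3]

4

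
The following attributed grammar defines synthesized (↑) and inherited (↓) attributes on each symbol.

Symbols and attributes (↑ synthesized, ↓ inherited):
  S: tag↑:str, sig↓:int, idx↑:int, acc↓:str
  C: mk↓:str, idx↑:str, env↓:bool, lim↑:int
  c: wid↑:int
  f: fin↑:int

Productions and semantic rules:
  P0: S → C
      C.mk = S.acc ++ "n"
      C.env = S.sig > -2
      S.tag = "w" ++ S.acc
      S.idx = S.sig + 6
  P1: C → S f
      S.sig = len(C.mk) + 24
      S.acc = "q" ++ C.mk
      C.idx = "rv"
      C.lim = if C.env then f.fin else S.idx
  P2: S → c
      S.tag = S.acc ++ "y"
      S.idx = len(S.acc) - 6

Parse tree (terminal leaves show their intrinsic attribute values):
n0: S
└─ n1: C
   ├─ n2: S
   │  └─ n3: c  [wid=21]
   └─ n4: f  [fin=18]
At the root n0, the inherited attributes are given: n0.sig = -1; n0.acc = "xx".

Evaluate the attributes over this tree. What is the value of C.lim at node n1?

18

1. n0.sig = -1  [given at root]
2. n0.acc = "xx"  [given at root]
3. n1.mk = "xxn"  [S.acc ++ "n"]
4. n1.env = true  [S.sig > -2]
5. n2.sig = 27  [len(C.mk) + 24]
6. n2.acc = "qxxn"  ["q" ++ C.mk]
7. n3.wid = 21  [terminal]
8. n2.tag = "qxxny"  [S.acc ++ "y"]
9. n2.idx = -2  [len(S.acc) - 6]
10. n4.fin = 18  [terminal]
11. n1.idx = "rv"  ["rv"]
12. n1.lim = 18  [if C.env then f.fin else S.idx]
13. n0.tag = "wxx"  ["w" ++ S.acc]
14. n0.idx = 5  [S.sig + 6]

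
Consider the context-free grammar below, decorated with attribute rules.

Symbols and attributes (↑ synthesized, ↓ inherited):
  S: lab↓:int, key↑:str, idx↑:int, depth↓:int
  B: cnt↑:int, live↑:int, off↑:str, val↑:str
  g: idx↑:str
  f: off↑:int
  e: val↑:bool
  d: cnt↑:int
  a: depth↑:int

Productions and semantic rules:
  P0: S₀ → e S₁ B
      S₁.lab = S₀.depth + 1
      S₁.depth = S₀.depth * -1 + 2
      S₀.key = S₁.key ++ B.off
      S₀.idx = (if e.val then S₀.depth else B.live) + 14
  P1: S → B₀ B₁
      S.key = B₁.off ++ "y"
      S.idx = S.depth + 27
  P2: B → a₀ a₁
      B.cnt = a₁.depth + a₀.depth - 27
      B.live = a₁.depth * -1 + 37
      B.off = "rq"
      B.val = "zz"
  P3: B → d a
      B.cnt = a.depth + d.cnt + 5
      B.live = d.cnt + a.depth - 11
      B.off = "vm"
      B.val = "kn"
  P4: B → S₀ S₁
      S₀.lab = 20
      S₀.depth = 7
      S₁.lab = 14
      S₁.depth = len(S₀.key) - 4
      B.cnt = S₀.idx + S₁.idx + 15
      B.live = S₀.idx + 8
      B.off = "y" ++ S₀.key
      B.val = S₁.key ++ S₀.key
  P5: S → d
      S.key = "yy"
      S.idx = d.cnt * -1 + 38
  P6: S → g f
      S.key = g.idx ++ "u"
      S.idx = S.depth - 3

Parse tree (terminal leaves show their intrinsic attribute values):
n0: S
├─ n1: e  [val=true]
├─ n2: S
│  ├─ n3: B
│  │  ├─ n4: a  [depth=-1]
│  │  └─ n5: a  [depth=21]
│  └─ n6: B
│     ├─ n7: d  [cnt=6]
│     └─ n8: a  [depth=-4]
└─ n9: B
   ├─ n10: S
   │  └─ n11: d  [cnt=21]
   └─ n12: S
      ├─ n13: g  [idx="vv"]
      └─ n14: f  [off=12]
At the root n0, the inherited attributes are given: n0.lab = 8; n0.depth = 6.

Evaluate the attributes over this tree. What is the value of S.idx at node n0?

20

1. n0.lab = 8  [given at root]
2. n0.depth = 6  [given at root]
3. n1.val = true  [terminal]
4. n2.lab = 7  [S₀.depth + 1]
5. n2.depth = -4  [S₀.depth * -1 + 2]
6. n4.depth = -1  [terminal]
7. n5.depth = 21  [terminal]
8. n3.cnt = -7  [a₁.depth + a₀.depth - 27]
9. n3.live = 16  [a₁.depth * -1 + 37]
10. n3.off = "rq"  ["rq"]
11. n3.val = "zz"  ["zz"]
12. n7.cnt = 6  [terminal]
13. n8.depth = -4  [terminal]
14. n6.cnt = 7  [a.depth + d.cnt + 5]
15. n6.live = -9  [d.cnt + a.depth - 11]
16. n6.off = "vm"  ["vm"]
17. n6.val = "kn"  ["kn"]
18. n2.key = "vmy"  [B₁.off ++ "y"]
19. n2.idx = 23  [S.depth + 27]
20. n10.lab = 20  [20]
21. n10.depth = 7  [7]
22. n11.cnt = 21  [terminal]
23. n10.key = "yy"  ["yy"]
24. n10.idx = 17  [d.cnt * -1 + 38]
25. n12.lab = 14  [14]
26. n12.depth = -2  [len(S₀.key) - 4]
27. n13.idx = "vv"  [terminal]
28. n14.off = 12  [terminal]
29. n12.key = "vvu"  [g.idx ++ "u"]
30. n12.idx = -5  [S.depth - 3]
31. n9.cnt = 27  [S₀.idx + S₁.idx + 15]
32. n9.live = 25  [S₀.idx + 8]
33. n9.off = "yyy"  ["y" ++ S₀.key]
34. n9.val = "vvuyy"  [S₁.key ++ S₀.key]
35. n0.key = "vmyyyy"  [S₁.key ++ B.off]
36. n0.idx = 20  [(if e.val then S₀.depth else B.live) + 14]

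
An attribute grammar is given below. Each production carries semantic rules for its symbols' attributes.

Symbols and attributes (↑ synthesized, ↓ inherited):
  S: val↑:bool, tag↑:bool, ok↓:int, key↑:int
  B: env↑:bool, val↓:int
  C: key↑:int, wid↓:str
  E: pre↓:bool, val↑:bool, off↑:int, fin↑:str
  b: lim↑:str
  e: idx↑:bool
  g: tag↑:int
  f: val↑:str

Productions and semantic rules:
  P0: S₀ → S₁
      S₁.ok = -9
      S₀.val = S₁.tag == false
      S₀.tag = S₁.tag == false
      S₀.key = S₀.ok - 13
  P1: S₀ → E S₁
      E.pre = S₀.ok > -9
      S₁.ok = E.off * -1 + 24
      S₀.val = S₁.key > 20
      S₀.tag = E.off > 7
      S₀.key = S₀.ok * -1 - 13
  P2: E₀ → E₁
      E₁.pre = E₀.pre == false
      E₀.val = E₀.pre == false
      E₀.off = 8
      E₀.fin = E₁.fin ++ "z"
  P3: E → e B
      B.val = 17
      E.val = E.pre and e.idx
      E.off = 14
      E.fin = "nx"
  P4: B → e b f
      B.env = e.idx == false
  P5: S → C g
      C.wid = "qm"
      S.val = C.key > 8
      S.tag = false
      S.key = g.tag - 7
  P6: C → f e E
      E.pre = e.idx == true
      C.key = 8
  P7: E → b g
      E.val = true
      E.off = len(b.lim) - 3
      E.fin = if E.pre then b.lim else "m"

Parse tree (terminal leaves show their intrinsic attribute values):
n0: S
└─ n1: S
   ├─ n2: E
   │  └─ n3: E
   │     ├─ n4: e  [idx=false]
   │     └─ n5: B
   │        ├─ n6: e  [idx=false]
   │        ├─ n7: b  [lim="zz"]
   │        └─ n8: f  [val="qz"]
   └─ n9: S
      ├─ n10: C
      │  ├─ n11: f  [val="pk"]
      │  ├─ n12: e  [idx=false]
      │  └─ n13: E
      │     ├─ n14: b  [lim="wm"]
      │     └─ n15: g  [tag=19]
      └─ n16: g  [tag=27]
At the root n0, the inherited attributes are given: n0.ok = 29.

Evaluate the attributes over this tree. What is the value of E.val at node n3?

1. n0.ok = 29  [given at root]
2. n1.ok = -9  [-9]
3. n2.pre = false  [S₀.ok > -9]
4. n3.pre = true  [E₀.pre == false]
5. n4.idx = false  [terminal]
6. n5.val = 17  [17]
7. n6.idx = false  [terminal]
8. n7.lim = "zz"  [terminal]
9. n8.val = "qz"  [terminal]
10. n5.env = true  [e.idx == false]
11. n3.val = false  [E.pre and e.idx]
12. n3.off = 14  [14]
13. n3.fin = "nx"  ["nx"]
14. n2.val = true  [E₀.pre == false]
15. n2.off = 8  [8]
16. n2.fin = "nxz"  [E₁.fin ++ "z"]
17. n9.ok = 16  [E.off * -1 + 24]
18. n10.wid = "qm"  ["qm"]
19. n11.val = "pk"  [terminal]
20. n12.idx = false  [terminal]
21. n13.pre = false  [e.idx == true]
22. n14.lim = "wm"  [terminal]
23. n15.tag = 19  [terminal]
24. n13.val = true  [true]
25. n13.off = -1  [len(b.lim) - 3]
26. n13.fin = "m"  [if E.pre then b.lim else "m"]
27. n10.key = 8  [8]
28. n16.tag = 27  [terminal]
29. n9.val = false  [C.key > 8]
30. n9.tag = false  [false]
31. n9.key = 20  [g.tag - 7]
32. n1.val = false  [S₁.key > 20]
33. n1.tag = true  [E.off > 7]
34. n1.key = -4  [S₀.ok * -1 - 13]
35. n0.val = false  [S₁.tag == false]
36. n0.tag = false  [S₁.tag == false]
37. n0.key = 16  [S₀.ok - 13]

false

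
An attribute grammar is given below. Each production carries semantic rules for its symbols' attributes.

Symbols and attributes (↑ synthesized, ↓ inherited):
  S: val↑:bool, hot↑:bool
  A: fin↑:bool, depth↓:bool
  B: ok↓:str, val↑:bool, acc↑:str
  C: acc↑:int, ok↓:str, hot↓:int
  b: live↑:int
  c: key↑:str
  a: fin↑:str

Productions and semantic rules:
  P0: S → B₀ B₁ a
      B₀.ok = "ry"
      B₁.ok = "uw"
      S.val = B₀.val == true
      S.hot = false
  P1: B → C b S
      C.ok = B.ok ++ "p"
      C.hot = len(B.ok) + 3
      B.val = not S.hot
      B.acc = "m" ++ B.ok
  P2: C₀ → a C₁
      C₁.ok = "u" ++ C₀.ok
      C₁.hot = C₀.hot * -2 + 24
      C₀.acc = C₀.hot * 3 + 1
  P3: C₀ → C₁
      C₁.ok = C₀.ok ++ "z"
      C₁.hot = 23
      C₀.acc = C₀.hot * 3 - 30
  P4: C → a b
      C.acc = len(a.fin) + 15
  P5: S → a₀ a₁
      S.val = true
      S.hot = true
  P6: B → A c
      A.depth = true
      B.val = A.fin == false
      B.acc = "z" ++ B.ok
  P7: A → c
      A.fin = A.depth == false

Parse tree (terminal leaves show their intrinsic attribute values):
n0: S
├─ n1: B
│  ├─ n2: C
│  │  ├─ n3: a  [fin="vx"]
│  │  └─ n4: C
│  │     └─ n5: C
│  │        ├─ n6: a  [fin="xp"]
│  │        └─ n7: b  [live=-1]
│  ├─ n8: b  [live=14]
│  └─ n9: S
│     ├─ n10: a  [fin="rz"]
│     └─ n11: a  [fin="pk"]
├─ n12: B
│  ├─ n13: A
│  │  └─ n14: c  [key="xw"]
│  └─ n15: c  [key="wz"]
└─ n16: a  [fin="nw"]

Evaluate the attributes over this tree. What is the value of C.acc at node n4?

1. n1.ok = "ry"  ["ry"]
2. n2.ok = "ryp"  [B.ok ++ "p"]
3. n2.hot = 5  [len(B.ok) + 3]
4. n3.fin = "vx"  [terminal]
5. n4.ok = "uryp"  ["u" ++ C₀.ok]
6. n4.hot = 14  [C₀.hot * -2 + 24]
7. n5.ok = "urypz"  [C₀.ok ++ "z"]
8. n5.hot = 23  [23]
9. n6.fin = "xp"  [terminal]
10. n7.live = -1  [terminal]
11. n5.acc = 17  [len(a.fin) + 15]
12. n4.acc = 12  [C₀.hot * 3 - 30]
13. n2.acc = 16  [C₀.hot * 3 + 1]
14. n8.live = 14  [terminal]
15. n10.fin = "rz"  [terminal]
16. n11.fin = "pk"  [terminal]
17. n9.val = true  [true]
18. n9.hot = true  [true]
19. n1.val = false  [not S.hot]
20. n1.acc = "mry"  ["m" ++ B.ok]
21. n12.ok = "uw"  ["uw"]
22. n13.depth = true  [true]
23. n14.key = "xw"  [terminal]
24. n13.fin = false  [A.depth == false]
25. n15.key = "wz"  [terminal]
26. n12.val = true  [A.fin == false]
27. n12.acc = "zuw"  ["z" ++ B.ok]
28. n16.fin = "nw"  [terminal]
29. n0.val = false  [B₀.val == true]
30. n0.hot = false  [false]

12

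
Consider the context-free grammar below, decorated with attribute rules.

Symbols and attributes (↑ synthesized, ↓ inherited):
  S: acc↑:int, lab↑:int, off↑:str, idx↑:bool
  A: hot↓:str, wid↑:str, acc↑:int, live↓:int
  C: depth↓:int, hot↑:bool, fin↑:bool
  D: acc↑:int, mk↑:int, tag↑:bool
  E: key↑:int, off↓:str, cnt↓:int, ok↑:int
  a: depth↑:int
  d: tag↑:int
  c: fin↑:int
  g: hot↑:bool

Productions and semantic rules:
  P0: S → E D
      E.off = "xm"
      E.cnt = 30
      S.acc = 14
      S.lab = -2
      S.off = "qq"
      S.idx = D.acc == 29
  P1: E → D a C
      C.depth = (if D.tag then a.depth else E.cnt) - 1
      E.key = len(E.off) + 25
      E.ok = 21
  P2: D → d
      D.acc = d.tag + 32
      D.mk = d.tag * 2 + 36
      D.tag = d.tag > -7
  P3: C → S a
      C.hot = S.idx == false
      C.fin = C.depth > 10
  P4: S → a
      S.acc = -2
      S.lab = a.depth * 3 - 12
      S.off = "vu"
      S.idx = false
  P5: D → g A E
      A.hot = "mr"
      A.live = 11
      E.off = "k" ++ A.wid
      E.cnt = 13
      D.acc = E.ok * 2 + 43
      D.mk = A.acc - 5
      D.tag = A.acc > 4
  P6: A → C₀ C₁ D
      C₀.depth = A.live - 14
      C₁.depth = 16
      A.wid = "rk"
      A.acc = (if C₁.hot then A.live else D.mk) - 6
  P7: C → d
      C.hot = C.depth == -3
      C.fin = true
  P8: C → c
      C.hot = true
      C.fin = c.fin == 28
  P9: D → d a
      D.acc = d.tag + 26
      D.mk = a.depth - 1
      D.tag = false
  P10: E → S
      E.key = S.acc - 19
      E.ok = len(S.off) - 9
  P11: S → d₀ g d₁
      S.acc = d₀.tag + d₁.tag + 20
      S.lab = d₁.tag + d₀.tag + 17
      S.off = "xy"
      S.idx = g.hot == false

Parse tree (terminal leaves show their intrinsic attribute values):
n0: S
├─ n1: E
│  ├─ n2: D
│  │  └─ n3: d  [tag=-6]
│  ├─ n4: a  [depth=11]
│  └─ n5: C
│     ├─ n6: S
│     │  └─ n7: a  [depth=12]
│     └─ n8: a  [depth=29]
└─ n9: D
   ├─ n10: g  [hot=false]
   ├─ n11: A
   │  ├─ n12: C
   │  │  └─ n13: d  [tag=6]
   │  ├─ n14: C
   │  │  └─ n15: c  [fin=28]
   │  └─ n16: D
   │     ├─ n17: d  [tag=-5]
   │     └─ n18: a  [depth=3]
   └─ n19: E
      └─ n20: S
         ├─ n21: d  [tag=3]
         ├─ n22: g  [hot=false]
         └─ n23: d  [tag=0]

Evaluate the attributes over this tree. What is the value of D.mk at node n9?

0

1. n1.off = "xm"  ["xm"]
2. n1.cnt = 30  [30]
3. n3.tag = -6  [terminal]
4. n2.acc = 26  [d.tag + 32]
5. n2.mk = 24  [d.tag * 2 + 36]
6. n2.tag = true  [d.tag > -7]
7. n4.depth = 11  [terminal]
8. n5.depth = 10  [(if D.tag then a.depth else E.cnt) - 1]
9. n7.depth = 12  [terminal]
10. n6.acc = -2  [-2]
11. n6.lab = 24  [a.depth * 3 - 12]
12. n6.off = "vu"  ["vu"]
13. n6.idx = false  [false]
14. n8.depth = 29  [terminal]
15. n5.hot = true  [S.idx == false]
16. n5.fin = false  [C.depth > 10]
17. n1.key = 27  [len(E.off) + 25]
18. n1.ok = 21  [21]
19. n10.hot = false  [terminal]
20. n11.hot = "mr"  ["mr"]
21. n11.live = 11  [11]
22. n12.depth = -3  [A.live - 14]
23. n13.tag = 6  [terminal]
24. n12.hot = true  [C.depth == -3]
25. n12.fin = true  [true]
26. n14.depth = 16  [16]
27. n15.fin = 28  [terminal]
28. n14.hot = true  [true]
29. n14.fin = true  [c.fin == 28]
30. n17.tag = -5  [terminal]
31. n18.depth = 3  [terminal]
32. n16.acc = 21  [d.tag + 26]
33. n16.mk = 2  [a.depth - 1]
34. n16.tag = false  [false]
35. n11.wid = "rk"  ["rk"]
36. n11.acc = 5  [(if C₁.hot then A.live else D.mk) - 6]
37. n19.off = "krk"  ["k" ++ A.wid]
38. n19.cnt = 13  [13]
39. n21.tag = 3  [terminal]
40. n22.hot = false  [terminal]
41. n23.tag = 0  [terminal]
42. n20.acc = 23  [d₀.tag + d₁.tag + 20]
43. n20.lab = 20  [d₁.tag + d₀.tag + 17]
44. n20.off = "xy"  ["xy"]
45. n20.idx = true  [g.hot == false]
46. n19.key = 4  [S.acc - 19]
47. n19.ok = -7  [len(S.off) - 9]
48. n9.acc = 29  [E.ok * 2 + 43]
49. n9.mk = 0  [A.acc - 5]
50. n9.tag = true  [A.acc > 4]
51. n0.acc = 14  [14]
52. n0.lab = -2  [-2]
53. n0.off = "qq"  ["qq"]
54. n0.idx = true  [D.acc == 29]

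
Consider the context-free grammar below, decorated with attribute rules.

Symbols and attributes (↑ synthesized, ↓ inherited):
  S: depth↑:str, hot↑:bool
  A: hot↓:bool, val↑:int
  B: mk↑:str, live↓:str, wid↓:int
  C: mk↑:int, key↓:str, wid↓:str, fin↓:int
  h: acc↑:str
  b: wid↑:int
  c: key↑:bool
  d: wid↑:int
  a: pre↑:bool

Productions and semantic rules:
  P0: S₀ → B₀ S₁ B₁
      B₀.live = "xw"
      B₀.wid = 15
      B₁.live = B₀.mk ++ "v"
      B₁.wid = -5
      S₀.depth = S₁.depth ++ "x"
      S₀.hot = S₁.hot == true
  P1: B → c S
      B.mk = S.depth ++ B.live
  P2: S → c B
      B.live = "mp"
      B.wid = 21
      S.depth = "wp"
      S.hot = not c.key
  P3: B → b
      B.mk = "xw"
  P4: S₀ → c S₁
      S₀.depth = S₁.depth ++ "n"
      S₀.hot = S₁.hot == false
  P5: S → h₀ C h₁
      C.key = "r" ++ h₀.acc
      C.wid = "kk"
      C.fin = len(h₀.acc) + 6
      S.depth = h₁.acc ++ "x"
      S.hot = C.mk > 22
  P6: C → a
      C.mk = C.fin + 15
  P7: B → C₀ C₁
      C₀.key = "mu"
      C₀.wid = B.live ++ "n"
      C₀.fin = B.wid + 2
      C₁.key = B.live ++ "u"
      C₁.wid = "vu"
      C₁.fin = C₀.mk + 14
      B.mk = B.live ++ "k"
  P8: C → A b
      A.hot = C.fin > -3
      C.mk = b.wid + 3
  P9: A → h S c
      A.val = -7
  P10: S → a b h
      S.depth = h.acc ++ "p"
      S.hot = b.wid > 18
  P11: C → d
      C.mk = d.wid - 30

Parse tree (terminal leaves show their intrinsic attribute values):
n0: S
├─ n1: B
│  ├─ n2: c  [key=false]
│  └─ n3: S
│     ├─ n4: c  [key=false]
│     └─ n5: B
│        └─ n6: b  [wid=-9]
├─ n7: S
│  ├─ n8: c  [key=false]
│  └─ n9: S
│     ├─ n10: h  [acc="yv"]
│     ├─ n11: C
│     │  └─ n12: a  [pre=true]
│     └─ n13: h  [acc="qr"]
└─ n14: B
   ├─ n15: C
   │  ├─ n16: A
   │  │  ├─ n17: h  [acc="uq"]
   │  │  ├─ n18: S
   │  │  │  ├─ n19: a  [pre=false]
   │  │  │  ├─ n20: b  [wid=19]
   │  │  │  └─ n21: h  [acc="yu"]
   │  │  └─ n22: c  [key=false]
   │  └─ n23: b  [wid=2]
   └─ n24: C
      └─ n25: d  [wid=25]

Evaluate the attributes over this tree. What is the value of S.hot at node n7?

1. n1.live = "xw"  ["xw"]
2. n1.wid = 15  [15]
3. n2.key = false  [terminal]
4. n4.key = false  [terminal]
5. n5.live = "mp"  ["mp"]
6. n5.wid = 21  [21]
7. n6.wid = -9  [terminal]
8. n5.mk = "xw"  ["xw"]
9. n3.depth = "wp"  ["wp"]
10. n3.hot = true  [not c.key]
11. n1.mk = "wpxw"  [S.depth ++ B.live]
12. n8.key = false  [terminal]
13. n10.acc = "yv"  [terminal]
14. n11.key = "ryv"  ["r" ++ h₀.acc]
15. n11.wid = "kk"  ["kk"]
16. n11.fin = 8  [len(h₀.acc) + 6]
17. n12.pre = true  [terminal]
18. n11.mk = 23  [C.fin + 15]
19. n13.acc = "qr"  [terminal]
20. n9.depth = "qrx"  [h₁.acc ++ "x"]
21. n9.hot = true  [C.mk > 22]
22. n7.depth = "qrxn"  [S₁.depth ++ "n"]
23. n7.hot = false  [S₁.hot == false]
24. n14.live = "wpxwv"  [B₀.mk ++ "v"]
25. n14.wid = -5  [-5]
26. n15.key = "mu"  ["mu"]
27. n15.wid = "wpxwvn"  [B.live ++ "n"]
28. n15.fin = -3  [B.wid + 2]
29. n16.hot = false  [C.fin > -3]
30. n17.acc = "uq"  [terminal]
31. n19.pre = false  [terminal]
32. n20.wid = 19  [terminal]
33. n21.acc = "yu"  [terminal]
34. n18.depth = "yup"  [h.acc ++ "p"]
35. n18.hot = true  [b.wid > 18]
36. n22.key = false  [terminal]
37. n16.val = -7  [-7]
38. n23.wid = 2  [terminal]
39. n15.mk = 5  [b.wid + 3]
40. n24.key = "wpxwvu"  [B.live ++ "u"]
41. n24.wid = "vu"  ["vu"]
42. n24.fin = 19  [C₀.mk + 14]
43. n25.wid = 25  [terminal]
44. n24.mk = -5  [d.wid - 30]
45. n14.mk = "wpxwvk"  [B.live ++ "k"]
46. n0.depth = "qrxnx"  [S₁.depth ++ "x"]
47. n0.hot = false  [S₁.hot == true]

false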